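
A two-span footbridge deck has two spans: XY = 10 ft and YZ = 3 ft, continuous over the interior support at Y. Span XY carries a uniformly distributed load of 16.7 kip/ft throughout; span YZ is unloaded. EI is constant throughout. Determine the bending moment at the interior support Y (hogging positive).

Insert a hinge at Y; M_Y is the redundant, and each span becomes simply supported.
Rotations at Y on the released spans (each span's end-slope, ×1/EI):
  span XY: UDL 16.7: wL³/(24EI) = 695.8/EI
  relative rotation θ_0 = (695.8 + 0)/EI = 695.8/EI
A unit hogging moment at Y produces rotation L₁/(3EI) + L₂/(3EI) = 4.333/EI.
Compatibility: M_Y·(L₁+L₂)/(3EI) = θ_0, giving M_Y = 160.6 kip·ft (hogging).

M_Y = 160.6 kip·ft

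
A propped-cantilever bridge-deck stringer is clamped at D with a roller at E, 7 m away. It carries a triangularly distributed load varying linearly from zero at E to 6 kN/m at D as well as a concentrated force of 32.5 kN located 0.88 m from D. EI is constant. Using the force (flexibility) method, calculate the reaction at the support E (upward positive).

Release the roller at E. Primary structure: cantilever fixed at D.
Downward deflection at the released point E due to the loads:
  triangular load, peak 6 at the fixed end: w₀L⁴/(30EI) = 480.2/EI
  point load 32.5 at a = 0.88: Pa²(3L − a)/(6EI) = 84.4/EI
  δ_0 = 564.6/EI
Flexibility coefficient — unit upward force at E: δ_{EE} = L³/(3EI) = 114.3/EI.
Compatibility at E: δ_0 − R_E·δ_{EE} = 0, so R_E = 564.6/114.3 = 4.938 kN.

R_E = 4.938 kN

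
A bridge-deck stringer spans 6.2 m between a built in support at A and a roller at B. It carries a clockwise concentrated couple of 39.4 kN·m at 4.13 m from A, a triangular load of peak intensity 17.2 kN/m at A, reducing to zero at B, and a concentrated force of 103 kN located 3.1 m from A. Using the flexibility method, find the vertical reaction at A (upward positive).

R_A = 105 kN

Choose R_B as the redundant. The primary structure is the cantilever fixed at A.
Free-end deflection of the primary structure under the applied loading (downward +):
  clockwise couple 39.4 at a = 4.13: M₀a(2L − a)/(2EI) = 672.9/EI
  triangular load, peak 17.2 at the fixed end: w₀L⁴/(30EI) = 847.2/EI
  point load 103 at a = 3.1: Pa²(3L − a)/(6EI) = 2557/EI
  δ_0 = 4077/EI
Tip deflection under a unit load at B: L³/(3EI) = 79.44/EI.
Compatibility at B: δ_0 − R_B·δ_{BB} = 0, so R_B = 4077/79.44 = 51.32 kN.
Vertical equilibrium: R_A = ΣP − R_B = 156.3 − 51.32 = 105 kN.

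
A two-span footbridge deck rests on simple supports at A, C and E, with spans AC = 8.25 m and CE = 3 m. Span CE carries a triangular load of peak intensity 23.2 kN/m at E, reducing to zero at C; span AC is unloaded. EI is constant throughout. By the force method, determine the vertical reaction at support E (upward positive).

R_E = 22.12 kN

Release continuity at C by inserting a hinge; the redundant is the internal moment M_C. The primary structure is two simply-supported spans AC and CE.
Rotations at C on the released spans (each span's end-slope, ×1/EI):
  span CE: triangular load, peak 23.2: 7w₀L³/(360EI) = 12.18/EI
  relative rotation θ_0 = (0 + 12.18)/EI = 12.18/EI
A unit hogging moment at C produces rotation L₁/(3EI) + L₂/(3EI) = 3.75/EI.
Compatibility: M_C·(L₁+L₂)/(3EI) = θ_0, giving M_C = 3.248 kN·m (hogging).
Span CE, ΣM about E: R_C^{CE}·3 = 34.8 + 3.248, so R_C^{CE} = 12.68 kN and R_E = 34.8 − 12.68 = 22.12 kN.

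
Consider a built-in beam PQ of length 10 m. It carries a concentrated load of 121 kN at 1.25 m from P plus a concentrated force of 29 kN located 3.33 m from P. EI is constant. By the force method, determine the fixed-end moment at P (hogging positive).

M_P = 158.8 kN·m

Take the two fixed-end moments M_P, M_Q as redundants; the released structure is the simple span PQ.
Simple-span end rotations at P and Q under the given loads:
  at P: point load 121 at a = 1.25: Pab(L + b)/(6LEI) = 413.6/EI
  at Q: point load 121 at a = 1.25: Pab(L + a)/(6LEI) = 248.1/EI
  at P: point load 29 at a = 3.33: Pab(L + b)/(6LEI) = 179/EI
  at Q: point load 29 at a = 3.33: Pab(L + a)/(6LEI) = 143.1/EI
  θ_P0 = 592.5/EI,  θ_Q0 = 391.2/EI
Flexibility coefficients: a unit moment at one end gives L/(3EI) there and L/(6EI) at the far end, so f₁₁ = f₂₂ = 3.333/EI and f₁₂ = f₂₁ = 1.667/EI.
Compatibility — zero rotation at each built-in end:
  3.333 M_P + 1.667 M_Q = 592.5
  1.667 M_P + 3.333 M_Q = 391.2
Solving the pair gives M_P = 158.8 kN·m and M_Q = 37.99 kN·m (hogging).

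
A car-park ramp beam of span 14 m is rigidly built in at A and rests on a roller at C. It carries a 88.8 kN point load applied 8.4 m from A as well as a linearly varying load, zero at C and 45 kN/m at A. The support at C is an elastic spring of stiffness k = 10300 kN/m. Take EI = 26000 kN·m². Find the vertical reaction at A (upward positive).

Remove the prop at C; the released (primary) structure is a cantilever built in at A.
Downward deflection at the released point C due to the loads:
  point load 88.8 at a = 8.4: Pa²(3L − a)/(6EI) = 35088/EI
  triangular load, peak 45 at the fixed end: w₀L⁴/(30EI) = 57624/EI
  δ_0 = 92712/EI
Flexibility coefficient — unit upward force at C: δ_{CC} = L³/(3EI) = 914.7/EI.
With EI = 26000 kN·m²: δ_0 = 3.5658 m and δ_{CC} = 0.035179 m/kN.
Compatibility — the spring shortens by R_C/k under the reaction it provides: δ_0 − R_C·δ_{CC} = R_C/k. With 1/k = 0.000097 m/kN, R_C = δ_0 / (δ_{CC} + 1/k) = 3.5658 / (0.035179 + 0.000097) = 101.1 kN.
Vertical equilibrium: R_A = ΣP − R_C = 403.8 − 101.1 = 302.7 kN.

R_A = 302.7 kN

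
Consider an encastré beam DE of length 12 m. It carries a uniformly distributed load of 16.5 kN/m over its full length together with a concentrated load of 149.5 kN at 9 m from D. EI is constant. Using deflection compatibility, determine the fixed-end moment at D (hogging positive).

M_D = 282.1 kN·m

Take the two fixed-end moments M_D, M_E as redundants; the released structure is the simple span DE.
Simple-span end rotations at D and E under the given loads:
  at D: UDL 16.5: wL³/(24EI) = 1188/EI
  at E: UDL 16.5: wL³/(24EI) = 1188/EI
  at D: point load 149.5 at a = 9: Pab(L + b)/(6LEI) = 840.9/EI
  at E: point load 149.5 at a = 9: Pab(L + a)/(6LEI) = 1177/EI
  θ_D0 = 2029/EI,  θ_E0 = 2365/EI
Flexibility coefficients: a unit moment at one end gives L/(3EI) there and L/(6EI) at the far end, so f₁₁ = f₂₂ = 4/EI and f₁₂ = f₂₁ = 2/EI.
Compatibility — zero rotation at each built-in end:
  4 M_D + 2 M_E = 2029
  2 M_D + 4 M_E = 2365
Solving the pair gives M_D = 282.1 kN·m and M_E = 450.3 kN·m (hogging).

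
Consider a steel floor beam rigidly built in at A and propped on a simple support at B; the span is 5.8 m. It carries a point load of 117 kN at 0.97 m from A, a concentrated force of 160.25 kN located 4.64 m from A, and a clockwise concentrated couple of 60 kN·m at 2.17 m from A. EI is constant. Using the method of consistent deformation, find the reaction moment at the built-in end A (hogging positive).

M_A = 181.1 kN·m

Release the roller at B. Primary structure: cantilever fixed at A.
Deflection at B on the released cantilever, summing each load's contribution:
  point load 117 at a = 0.97: Pa²(3L − a)/(6EI) = 301.5/EI
  point load 160.25 at a = 4.64: Pa²(3L − a)/(6EI) = 7337/EI
  clockwise couple 60 at a = 2.17: M₀a(2L − a)/(2EI) = 613.9/EI
  δ_0 = 8253/EI
Tip deflection under a unit load at B: L³/(3EI) = 65.04/EI.
The prop prevents deflection at B: R_B = δ_0/δ_{BB} = 8253/65.04 = 126.9 kN.
Moment equilibrium about A: M_A = Σ(load moments about A) − R_B·L = 917 − 126.9×5.8 = 181.1 kN·m.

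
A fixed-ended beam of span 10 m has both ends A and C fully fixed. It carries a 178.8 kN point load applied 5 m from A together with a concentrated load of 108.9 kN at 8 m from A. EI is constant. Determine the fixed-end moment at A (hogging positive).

Take the two fixed-end moments M_A, M_C as redundants; the released structure is the simple span AC.
Simple-span end rotations at A and C under the given loads:
  at A: point load 178.8 at a = 5: Pab(L + b)/(6LEI) = 1118/EI
  at C: point load 178.8 at a = 5: Pab(L + a)/(6LEI) = 1118/EI
  at A: point load 108.9 at a = 8: Pab(L + b)/(6LEI) = 348.5/EI
  at C: point load 108.9 at a = 8: Pab(L + a)/(6LEI) = 522.7/EI
  θ_A0 = 1466/EI,  θ_C0 = 1640/EI
Flexibility coefficients: a unit moment at one end gives L/(3EI) there and L/(6EI) at the far end, so f₁₁ = f₂₂ = 3.333/EI and f₁₂ = f₂₁ = 1.667/EI.
Compatibility — zero rotation at each built-in end:
  3.333 M_A + 1.667 M_C = 1466
  1.667 M_A + 3.333 M_C = 1640
Solving the pair gives M_A = 258.3 kN·m and M_C = 362.9 kN·m (hogging).

M_A = 258.3 kN·m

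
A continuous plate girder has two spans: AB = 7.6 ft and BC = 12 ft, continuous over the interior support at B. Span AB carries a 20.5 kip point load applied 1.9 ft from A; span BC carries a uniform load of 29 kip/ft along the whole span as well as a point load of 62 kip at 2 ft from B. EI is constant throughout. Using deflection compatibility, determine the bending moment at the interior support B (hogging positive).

M_B = 384.7 kip·ft

Take M_B as the redundant. Released structure: two simple spans AB and BC with a hinge at B.
Rotations at B on the released spans (each span's end-slope, ×1/EI):
  span AB: point load 20.5 at a = 1.9: Pab(L + a)/(6LEI) = 46.25/EI
  span BC: UDL 29: wL³/(24EI) = 2088/EI
  span BC: point load 62 at a = 2: Pab(L + b)/(6LEI) = 378.9/EI
  relative rotation θ_0 = (46.25 + 2467)/EI = 2513/EI
A unit hogging moment at B produces rotation L₁/(3EI) + L₂/(3EI) = 6.533/EI.
Compatibility: M_B·(L₁+L₂)/(3EI) = θ_0, giving M_B = 384.7 kip·ft (hogging).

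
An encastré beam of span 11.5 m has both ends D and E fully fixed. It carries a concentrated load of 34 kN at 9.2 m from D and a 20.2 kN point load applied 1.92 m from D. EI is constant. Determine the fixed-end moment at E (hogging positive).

Release both end moments; the primary structure is a simply-supported span DE with redundants M_D and M_E.
On the primary (simply-supported) span, the end slopes from the loading are:
  at D: point load 34 at a = 9.2: Pab(L + b)/(6LEI) = 143.9/EI
  at E: point load 34 at a = 9.2: Pab(L + a)/(6LEI) = 215.8/EI
  at D: point load 20.2 at a = 1.92: Pab(L + b)/(6LEI) = 113.5/EI
  at E: point load 20.2 at a = 1.92: Pab(L + a)/(6LEI) = 72.26/EI
  θ_D0 = 257.4/EI,  θ_E0 = 288.1/EI
Flexibility coefficients: a unit moment at one end gives L/(3EI) there and L/(6EI) at the far end, so f₁₁ = f₂₂ = 3.833/EI and f₁₂ = f₂₁ = 1.917/EI.
Compatibility — zero rotation at each built-in end:
  3.833 M_D + 1.917 M_E = 257.4
  1.917 M_D + 3.833 M_E = 288.1
Solving the pair gives M_D = 39.43 kN·m and M_E = 55.44 kN·m (hogging).

M_E = 55.44 kN·m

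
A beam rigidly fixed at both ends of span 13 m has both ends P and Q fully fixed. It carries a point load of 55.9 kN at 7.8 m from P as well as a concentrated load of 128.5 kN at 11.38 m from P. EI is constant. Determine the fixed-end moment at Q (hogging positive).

Take the two fixed-end moments M_P, M_Q as redundants; the released structure is the simple span PQ.
On the primary (simply-supported) span, the end slopes from the loading are:
  at P: point load 55.9 at a = 7.8: Pab(L + b)/(6LEI) = 529/EI
  at Q: point load 55.9 at a = 7.8: Pab(L + a)/(6LEI) = 604.6/EI
  at P: point load 128.5 at a = 11.38: Pab(L + b)/(6LEI) = 444/EI
  at Q: point load 128.5 at a = 11.38: Pab(L + a)/(6LEI) = 740.5/EI
  θ_P0 = 973.1/EI,  θ_Q0 = 1345/EI
Flexibility coefficients: a unit moment at one end gives L/(3EI) there and L/(6EI) at the far end, so f₁₁ = f₂₂ = 4.333/EI and f₁₂ = f₂₁ = 2.167/EI.
Compatibility — zero rotation at each built-in end:
  4.333 M_P + 2.167 M_Q = 973.1
  2.167 M_P + 4.333 M_Q = 1345
Solving the pair gives M_P = 92.47 kN·m and M_Q = 264.2 kN·m (hogging).

M_Q = 264.2 kN·m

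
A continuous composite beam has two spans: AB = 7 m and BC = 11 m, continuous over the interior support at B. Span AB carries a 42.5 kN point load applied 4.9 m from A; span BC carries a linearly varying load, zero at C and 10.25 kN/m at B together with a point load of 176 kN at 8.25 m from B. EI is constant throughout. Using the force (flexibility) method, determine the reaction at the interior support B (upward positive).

Insert a hinge at B; M_B is the redundant, and each span becomes simply supported.
Rotations at B on the released spans (each span's end-slope, ×1/EI):
  span AB: point load 42.5 at a = 4.9: Pab(L + a)/(6LEI) = 123.9/EI
  span BC: triangular load, peak 10.25: w₀L³/(45EI) = 303.2/EI
  span BC: point load 176 at a = 8.25: Pab(L + b)/(6LEI) = 831.9/EI
  relative rotation θ_0 = (123.9 + 1135)/EI = 1259/EI
A unit hogging moment at B produces rotation L₁/(3EI) + L₂/(3EI) = 6/EI.
Compatibility: M_B·(L₁+L₂)/(3EI) = θ_0, giving M_B = 209.8 kN·m (hogging).
Span AB, ΣM about A with M_B applied at B: R_B^{AB}·7 = 208.2 + 209.8, so R_B^{AB} = 59.73 kN and R_A = 42.5 − 59.73 = -17.23 kN.
Span BC, ΣM about C: R_B^{BC}·11 = 897.4 + 209.8, so R_B^{BC} = 100.7 kN and R_C = 232.4 − 100.7 = 131.7 kN.
R_B = 59.73 + 100.7 = 160.4 kN.

R_B = 160.4 kN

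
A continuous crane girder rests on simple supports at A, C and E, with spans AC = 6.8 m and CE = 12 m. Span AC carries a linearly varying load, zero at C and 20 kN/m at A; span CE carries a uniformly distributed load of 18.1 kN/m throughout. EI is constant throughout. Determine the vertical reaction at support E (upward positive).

Take M_C as the redundant. Released structure: two simple spans AC and CE with a hinge at C.
End slopes at the hinge C, treating each span as simply supported:
  span AC: triangular load, peak 20: 7w₀L³/(360EI) = 122.3/EI
  span CE: UDL 18.1: wL³/(24EI) = 1303/EI
  relative rotation θ_0 = (122.3 + 1303)/EI = 1425/EI
A unit hogging moment at C produces rotation L₁/(3EI) + L₂/(3EI) = 6.267/EI.
Slope continuity at C: θ_0 = M_C·6.267/EI, so M_C = 1425/6.267 = 227.5 kN·m (hogging).
Span CE, ΣM about E: R_C^{CE}·12 = 1303 + 227.5, so R_C^{CE} = 127.6 kN and R_E = 217.2 − 127.6 = 89.64 kN.

R_E = 89.64 kN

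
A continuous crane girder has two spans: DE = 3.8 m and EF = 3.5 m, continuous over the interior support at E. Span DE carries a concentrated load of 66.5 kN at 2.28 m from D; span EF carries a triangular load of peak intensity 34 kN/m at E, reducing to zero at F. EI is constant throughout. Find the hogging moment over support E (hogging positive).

M_E = 38.57 kN·m

Release continuity at E by inserting a hinge; the redundant is the internal moment M_E. The primary structure is two simply-supported spans DE and EF.
End slopes at the hinge E, treating each span as simply supported:
  span DE: point load 66.5 at a = 2.28: Pab(L + a)/(6LEI) = 61.46/EI
  span EF: triangular load, peak 34: w₀L³/(45EI) = 32.39/EI
  relative rotation θ_0 = (61.46 + 32.39)/EI = 93.85/EI
A unit hogging moment at E produces rotation L₁/(3EI) + L₂/(3EI) = 2.433/EI.
Compatibility: M_E·(L₁+L₂)/(3EI) = θ_0, giving M_E = 38.57 kN·m (hogging).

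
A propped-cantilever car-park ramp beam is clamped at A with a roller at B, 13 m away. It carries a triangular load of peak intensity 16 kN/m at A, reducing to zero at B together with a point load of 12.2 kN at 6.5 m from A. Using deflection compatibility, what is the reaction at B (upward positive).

R_B = 24.61 kN

Choose R_B as the redundant. The primary structure is the cantilever fixed at A.
Deflection at B on the released cantilever, summing each load's contribution:
  triangular load, peak 16 at the fixed end: w₀L⁴/(30EI) = 15233/EI
  point load 12.2 at a = 6.5: Pa²(3L − a)/(6EI) = 2792/EI
  δ_0 = 18025/EI
Tip deflection under a unit load at B: L³/(3EI) = 732.3/EI.
The prop prevents deflection at B: R_B = δ_0/δ_{BB} = 18025/732.3 = 24.61 kN.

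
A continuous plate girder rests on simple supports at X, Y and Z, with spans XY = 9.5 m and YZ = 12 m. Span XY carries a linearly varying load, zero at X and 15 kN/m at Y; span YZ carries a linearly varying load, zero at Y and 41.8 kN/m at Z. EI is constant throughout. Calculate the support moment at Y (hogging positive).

Insert a hinge at Y; M_Y is the redundant, and each span becomes simply supported.
End slopes at the hinge Y, treating each span as simply supported:
  span XY: triangular load, peak 15: w₀L³/(45EI) = 285.8/EI
  span YZ: triangular load, peak 41.8: 7w₀L³/(360EI) = 1404/EI
  relative rotation θ_0 = (285.8 + 1404)/EI = 1690/EI
A unit hogging moment at Y produces rotation L₁/(3EI) + L₂/(3EI) = 7.167/EI.
Slope continuity at Y: θ_0 = M_Y·7.167/EI, so M_Y = 1690/7.167 = 235.9 kN·m (hogging).

M_Y = 235.9 kN·m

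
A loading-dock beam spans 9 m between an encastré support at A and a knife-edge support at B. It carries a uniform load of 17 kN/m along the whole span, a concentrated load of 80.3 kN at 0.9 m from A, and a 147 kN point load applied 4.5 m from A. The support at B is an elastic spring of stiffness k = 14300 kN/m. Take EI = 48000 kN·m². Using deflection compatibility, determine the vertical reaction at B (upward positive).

R_B = 103.1 kN

Choose R_B as the redundant. The primary structure is the cantilever fixed at A.
Downward deflection at the released point B due to the loads:
  UDL 17: wL⁴/(8EI) = 13942/EI
  point load 80.3 at a = 0.9: Pa²(3L − a)/(6EI) = 282.9/EI
  point load 147 at a = 4.5: Pa²(3L − a)/(6EI) = 11163/EI
  δ_0 = 25388/EI
Tip deflection under a unit load at B: L³/(3EI) = 243/EI.
With EI = 48000 kN·m²: δ_0 = 0.52891 m and δ_{BB} = 0.005063 m/kN.
Compatibility — the spring shortens by R_B/k under the reaction it provides: δ_0 − R_B·δ_{BB} = R_B/k. With 1/k = 0.00007 m/kN, R_B = δ_0 / (δ_{BB} + 1/k) = 0.52891 / (0.005063 + 0.00007) = 103.1 kN.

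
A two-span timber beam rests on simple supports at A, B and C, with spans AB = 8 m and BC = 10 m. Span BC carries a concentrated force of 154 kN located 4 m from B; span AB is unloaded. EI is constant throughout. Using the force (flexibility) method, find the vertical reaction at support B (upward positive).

Insert a hinge at B; M_B is the redundant, and each span becomes simply supported.
Discontinuity in slope at B on the released structure — sum the simple-span end rotations:
  span BC: point load 154 at a = 4: Pab(L + b)/(6LEI) = 985.6/EI
  relative rotation θ_0 = (0 + 985.6)/EI = 985.6/EI
A unit hogging moment at B produces rotation L₁/(3EI) + L₂/(3EI) = 6/EI.
Slope continuity at B: θ_0 = M_B·6/EI, so M_B = 985.6/6 = 164.3 kN·m (hogging).
Span AB, ΣM about A with M_B applied at B: R_B^{AB}·8 = 0 + 164.3, so R_B^{AB} = 20.53 kN and R_A = 0 − 20.53 = -20.53 kN.
Span BC, ΣM about C: R_B^{BC}·10 = 924 + 164.3, so R_B^{BC} = 108.8 kN and R_C = 154 − 108.8 = 45.17 kN.
R_B = 20.53 + 108.8 = 129.4 kN.

R_B = 129.4 kN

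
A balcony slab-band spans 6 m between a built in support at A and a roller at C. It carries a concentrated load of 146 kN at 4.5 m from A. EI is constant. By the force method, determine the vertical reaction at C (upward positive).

R_C = 92.39 kN

Take the reaction at C as the redundant and release it; the primary structure is a cantilever fixed at A.
Primary-structure tip deflection at C by superposition:
  point load 146 at a = 4.5: Pa²(3L − a)/(6EI) = 6652/EI
Tip deflection under a unit load at C: L³/(3EI) = 72/EI.
Compatibility at C: δ_0 − R_C·δ_{CC} = 0, so R_C = 6652/72 = 92.39 kN.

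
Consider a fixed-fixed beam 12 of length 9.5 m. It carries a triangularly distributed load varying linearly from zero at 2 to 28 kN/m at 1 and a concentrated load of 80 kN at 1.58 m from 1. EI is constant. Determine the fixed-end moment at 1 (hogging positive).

M_1 = 214.2 kN·m

Release both end moments; the primary structure is a simply-supported span 12 with redundants M_1 and M_2.
Simple-span end rotations at 1 and 2 under the given loads:
  at 1: triangular load, peak 28: w₀L³/(45EI) = 533.5/EI
  at 2: triangular load, peak 28: 7w₀L³/(360EI) = 466.8/EI
  at 1: point load 80 at a = 1.58: Pab(L + b)/(6LEI) = 305.9/EI
  at 2: point load 80 at a = 1.58: Pab(L + a)/(6LEI) = 194.6/EI
  θ_10 = 839.4/EI,  θ_20 = 661.4/EI
Flexibility coefficients: a unit moment at one end gives L/(3EI) there and L/(6EI) at the far end, so f₁₁ = f₂₂ = 3.167/EI and f₁₂ = f₂₁ = 1.583/EI.
Compatibility — zero rotation at each built-in end:
  3.167 M_1 + 1.583 M_2 = 839.4
  1.583 M_1 + 3.167 M_2 = 661.4
Solving the pair gives M_1 = 214.2 kN·m and M_2 = 101.8 kN·m (hogging).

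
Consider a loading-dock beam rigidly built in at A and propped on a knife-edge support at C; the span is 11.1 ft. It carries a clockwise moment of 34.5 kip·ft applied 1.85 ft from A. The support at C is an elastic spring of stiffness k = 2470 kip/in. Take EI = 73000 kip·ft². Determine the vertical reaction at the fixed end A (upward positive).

R_A = -1.417 kip

Release the roller at C. Primary structure: cantilever fixed at A.
Free-end deflection of the primary structure under the applied loading (downward +):
  clockwise couple 34.5 at a = 1.85: M₀a(2L − a)/(2EI) = 649.4/EI
Tip deflection under a unit load at C: L³/(3EI) = 455.9/EI.
With EI = 73000 kip·ft²: δ_0 = 0.008896 ft and δ_{CC} = 0.006245 ft/kip.
Compatibility — the spring shortens by R_C/k under the reaction it provides: δ_0 − R_C·δ_{CC} = R_C/k. With 1/k = 1/(2470×12) ft/kip = 0.000034 ft/kip, R_C = δ_0 / (δ_{CC} + 1/k) = 0.008896 / (0.006245 + 0.000034) = 1.417 kip.
Vertical equilibrium: R_A = ΣP − R_C = 0 − 1.417 = -1.417 kip.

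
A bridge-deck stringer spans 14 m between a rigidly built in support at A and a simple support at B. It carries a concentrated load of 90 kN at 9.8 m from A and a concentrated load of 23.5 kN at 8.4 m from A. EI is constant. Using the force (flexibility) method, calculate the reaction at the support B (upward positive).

Release the roller at B. Primary structure: cantilever fixed at A.
Free-end deflection of the primary structure under the applied loading (downward +):
  point load 90 at a = 9.8: Pa²(3L − a)/(6EI) = 46387/EI
  point load 23.5 at a = 8.4: Pa²(3L − a)/(6EI) = 9286/EI
  δ_0 = 55673/EI
Flexibility coefficient — unit upward force at B: δ_{BB} = L³/(3EI) = 914.7/EI.
The prop prevents deflection at B: R_B = δ_0/δ_{BB} = 55673/914.7 = 60.87 kN.

R_B = 60.87 kN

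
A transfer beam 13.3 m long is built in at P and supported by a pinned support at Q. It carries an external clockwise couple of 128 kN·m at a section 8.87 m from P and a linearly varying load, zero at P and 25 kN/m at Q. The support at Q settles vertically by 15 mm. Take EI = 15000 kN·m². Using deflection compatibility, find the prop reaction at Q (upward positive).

Take the reaction at Q as the redundant and release it; the primary structure is a cantilever fixed at P.
Primary-structure tip deflection at Q by superposition:
  clockwise couple 128 at a = 8.87: M₀a(2L − a)/(2EI) = 10065/EI
  triangular load, peak 25 at the free end: 11w₀L⁴/(120EI) = 71706/EI
  δ_0 = 81771/EI
Flexibility coefficient — unit upward force at Q: δ_{QQ} = L³/(3EI) = 784.2/EI.
With EI = 15000 kN·m²: δ_0 = 5.4514 m and δ_{QQ} = 0.052281 m/kN.
Compatibility — the beam at Q must follow the support down by 0.015 m: δ_0 − R_Q·δ_{QQ} = 0.015, so R_Q = (5.4514 − 0.015)/0.052281 = 104 kN.

R_Q = 104 kN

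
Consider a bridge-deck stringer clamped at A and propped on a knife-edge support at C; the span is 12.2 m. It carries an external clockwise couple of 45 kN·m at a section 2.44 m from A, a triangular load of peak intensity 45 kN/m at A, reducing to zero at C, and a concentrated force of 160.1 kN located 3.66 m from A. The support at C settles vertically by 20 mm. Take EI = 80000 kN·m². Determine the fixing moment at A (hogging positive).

M_A = 848.1 kN·m

Choose R_C as the redundant. The primary structure is the cantilever fixed at A.
Downward deflection at the released point C due to the loads:
  clockwise couple 45 at a = 2.44: M₀a(2L − a)/(2EI) = 1206/EI
  triangular load, peak 45 at the fixed end: w₀L⁴/(30EI) = 33230/EI
  point load 160.1 at a = 3.66: Pa²(3L − a)/(6EI) = 11774/EI
  δ_0 = 46210/EI
Flexibility coefficient — unit upward force at C: δ_{CC} = L³/(3EI) = 605.3/EI.
With EI = 80000 kN·m²: δ_0 = 0.57762 m and δ_{CC} = 0.007566 m/kN.
Compatibility — the beam at C must follow the support down by 0.02 m: δ_0 − R_C·δ_{CC} = 0.02, so R_C = (0.57762 − 0.02)/0.007566 = 73.7 kN.
Moment equilibrium about A: M_A = Σ(load moments about A) − R_C·L = 1747 − 73.7×12.2 = 848.1 kN·m.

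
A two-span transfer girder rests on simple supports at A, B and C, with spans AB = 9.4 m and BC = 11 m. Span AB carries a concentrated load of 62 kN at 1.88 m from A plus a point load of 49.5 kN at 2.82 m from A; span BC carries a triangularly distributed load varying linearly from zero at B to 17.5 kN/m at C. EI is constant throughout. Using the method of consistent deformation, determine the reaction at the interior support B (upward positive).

Take M_B as the redundant. Released structure: two simple spans AB and BC with a hinge at B.
Discontinuity in slope at B on the released structure — sum the simple-span end rotations:
  span AB: point load 62 at a = 1.88: Pab(L + a)/(6LEI) = 175.3/EI
  span AB: point load 49.5 at a = 2.82: Pab(L + a)/(6LEI) = 199/EI
  span BC: triangular load, peak 17.5: 7w₀L³/(360EI) = 452.9/EI
  relative rotation θ_0 = (374.3 + 452.9)/EI = 827.2/EI
A unit hogging moment at B produces rotation L₁/(3EI) + L₂/(3EI) = 6.8/EI.
Compatibility: M_B·(L₁+L₂)/(3EI) = θ_0, giving M_B = 121.7 kN·m (hogging).
Span AB, ΣM about A with M_B applied at B: R_B^{AB}·9.4 = 256.1 + 121.7, so R_B^{AB} = 40.19 kN and R_A = 111.5 − 40.19 = 71.31 kN.
Span BC, ΣM about C: R_B^{BC}·11 = 352.9 + 121.7, so R_B^{BC} = 43.14 kN and R_C = 96.25 − 43.14 = 53.11 kN.
R_B = 40.19 + 43.14 = 83.33 kN.

R_B = 83.33 kN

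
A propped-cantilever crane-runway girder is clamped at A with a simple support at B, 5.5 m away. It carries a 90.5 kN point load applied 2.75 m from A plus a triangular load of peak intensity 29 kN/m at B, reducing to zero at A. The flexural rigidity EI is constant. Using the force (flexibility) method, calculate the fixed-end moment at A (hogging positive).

M_A = 144.5 kN·m

Choose R_B as the redundant. The primary structure is the cantilever fixed at A.
Primary-structure tip deflection at B by superposition:
  point load 90.5 at a = 2.75: Pa²(3L − a)/(6EI) = 1568/EI
  triangular load, peak 29 at the free end: 11w₀L⁴/(120EI) = 2433/EI
  δ_0 = 4001/EI
Flexibility coefficient — unit upward force at B: δ_{BB} = L³/(3EI) = 55.46/EI.
The prop prevents deflection at B: R_B = δ_0/δ_{BB} = 4001/55.46 = 72.14 kN.
Moment equilibrium about A: M_A = Σ(load moments about A) − R_B·L = 541.3 − 72.14×5.5 = 144.5 kN·m.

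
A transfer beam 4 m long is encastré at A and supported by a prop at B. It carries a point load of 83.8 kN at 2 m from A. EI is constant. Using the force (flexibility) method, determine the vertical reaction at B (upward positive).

Choose R_B as the redundant. The primary structure is the cantilever fixed at A.
Primary-structure tip deflection at B by superposition:
  point load 83.8 at a = 2: Pa²(3L − a)/(6EI) = 558.7/EI
Tip deflection under a unit load at B: L³/(3EI) = 21.33/EI.
The prop prevents deflection at B: R_B = δ_0/δ_{BB} = 558.7/21.33 = 26.19 kN.

R_B = 26.19 kN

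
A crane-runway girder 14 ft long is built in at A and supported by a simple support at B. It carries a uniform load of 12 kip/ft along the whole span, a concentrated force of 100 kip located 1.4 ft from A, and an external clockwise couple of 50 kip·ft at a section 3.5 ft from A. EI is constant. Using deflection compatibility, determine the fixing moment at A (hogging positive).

M_A = 430.9 kip·ft

Remove the prop at B; the released (primary) structure is a cantilever built in at A.
Primary-structure tip deflection at B by superposition:
  UDL 12: wL⁴/(8EI) = 57624/EI
  point load 100 at a = 1.4: Pa²(3L − a)/(6EI) = 1326/EI
  clockwise couple 50 at a = 3.5: M₀a(2L − a)/(2EI) = 2144/EI
  δ_0 = 61094/EI
Flexibility coefficient — unit upward force at B: δ_{BB} = L³/(3EI) = 914.7/EI.
Compatibility at B: δ_0 − R_B·δ_{BB} = 0, so R_B = 61094/914.7 = 66.79 kip.
Moment equilibrium about A: M_A = Σ(load moments about A) − R_B·L = 1366 − 66.79×14 = 430.9 kip·ft.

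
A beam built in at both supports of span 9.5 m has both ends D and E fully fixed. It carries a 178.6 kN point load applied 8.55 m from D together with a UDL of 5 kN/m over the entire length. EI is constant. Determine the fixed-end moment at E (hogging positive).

M_E = 175 kN·m

Release both end moments; the primary structure is a simply-supported span DE with redundants M_D and M_E.
Simple-span end rotations at D and E under the given loads:
  at D: point load 178.6 at a = 8.55: Pab(L + b)/(6LEI) = 266/EI
  at E: point load 178.6 at a = 8.55: Pab(L + a)/(6LEI) = 459.4/EI
  at D: UDL 5: wL³/(24EI) = 178.6/EI
  at E: UDL 5: wL³/(24EI) = 178.6/EI
  θ_D0 = 444.6/EI,  θ_E0 = 638/EI
Flexibility coefficients: a unit moment at one end gives L/(3EI) there and L/(6EI) at the far end, so f₁₁ = f₂₂ = 3.167/EI and f₁₂ = f₂₁ = 1.583/EI.
Compatibility — zero rotation at each built-in end:
  3.167 M_D + 1.583 M_E = 444.6
  1.583 M_D + 3.167 M_E = 638
Solving the pair gives M_D = 52.87 kN·m and M_E = 175 kN·m (hogging).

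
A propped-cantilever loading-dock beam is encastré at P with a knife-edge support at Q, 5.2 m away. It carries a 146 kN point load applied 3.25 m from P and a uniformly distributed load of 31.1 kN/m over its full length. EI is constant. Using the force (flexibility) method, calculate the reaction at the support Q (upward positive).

Remove the prop at Q; the released (primary) structure is a cantilever built in at P.
Deflection at Q on the released cantilever, summing each load's contribution:
  point load 146 at a = 3.25: Pa²(3L − a)/(6EI) = 3174/EI
  UDL 31.1: wL⁴/(8EI) = 2842/EI
  δ_0 = 6017/EI
Flexibility coefficient — unit upward force at Q: δ_{QQ} = L³/(3EI) = 46.87/EI.
The prop prevents deflection at Q: R_Q = δ_0/δ_{QQ} = 6017/46.87 = 128.4 kN.

R_Q = 128.4 kN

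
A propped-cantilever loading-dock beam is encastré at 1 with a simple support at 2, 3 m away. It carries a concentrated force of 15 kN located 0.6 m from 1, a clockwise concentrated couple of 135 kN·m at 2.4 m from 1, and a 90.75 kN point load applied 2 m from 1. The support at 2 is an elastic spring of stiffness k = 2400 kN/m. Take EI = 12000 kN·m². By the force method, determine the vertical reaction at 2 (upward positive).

Choose R_2 as the redundant. The primary structure is the cantilever fixed at 1.
Primary-structure tip deflection at 2 by superposition:
  point load 15 at a = 0.6: Pa²(3L − a)/(6EI) = 7.56/EI
  clockwise couple 135 at a = 2.4: M₀a(2L − a)/(2EI) = 583.2/EI
  point load 90.75 at a = 2: Pa²(3L − a)/(6EI) = 423.5/EI
  δ_0 = 1014/EI
Tip deflection under a unit load at 2: L³/(3EI) = 9/EI.
With EI = 12000 kN·m²: δ_0 = 0.084522 m and δ_{22} = 0.00075 m/kN.
Compatibility — the spring shortens by R_2/k under the reaction it provides: δ_0 − R_2·δ_{22} = R_2/k. With 1/k = 0.000417 m/kN, R_2 = δ_0 / (δ_{22} + 1/k) = 0.084522 / (0.00075 + 0.000417) = 72.45 kN.

R_2 = 72.45 kN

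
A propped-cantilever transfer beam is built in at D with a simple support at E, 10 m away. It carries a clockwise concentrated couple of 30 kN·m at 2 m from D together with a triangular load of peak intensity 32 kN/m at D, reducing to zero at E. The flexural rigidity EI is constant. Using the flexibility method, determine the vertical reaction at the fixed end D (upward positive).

R_D = 126.4 kN

Take the reaction at E as the redundant and release it; the primary structure is a cantilever fixed at D.
Primary-structure tip deflection at E by superposition:
  clockwise couple 30 at a = 2: M₀a(2L − a)/(2EI) = 540/EI
  triangular load, peak 32 at the fixed end: w₀L⁴/(30EI) = 10667/EI
  δ_0 = 11207/EI
Tip deflection under a unit load at E: L³/(3EI) = 333.3/EI.
Compatibility at E: δ_0 − R_E·δ_{EE} = 0, so R_E = 11207/333.3 = 33.62 kN.
Vertical equilibrium: R_D = ΣP − R_E = 160 − 33.62 = 126.4 kN.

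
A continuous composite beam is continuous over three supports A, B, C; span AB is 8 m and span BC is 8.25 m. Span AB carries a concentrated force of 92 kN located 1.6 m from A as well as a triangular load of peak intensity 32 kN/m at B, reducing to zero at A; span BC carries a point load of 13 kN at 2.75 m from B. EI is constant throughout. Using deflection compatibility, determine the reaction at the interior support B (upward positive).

Take M_B as the redundant. Released structure: two simple spans AB and BC with a hinge at B.
Rotations at B on the released spans (each span's end-slope, ×1/EI):
  span AB: point load 92 at a = 1.6: Pab(L + a)/(6LEI) = 188.4/EI
  span AB: triangular load, peak 32: w₀L³/(45EI) = 364.1/EI
  span BC: point load 13 at a = 2.75: Pab(L + b)/(6LEI) = 54.62/EI
  relative rotation θ_0 = (552.5 + 54.62)/EI = 607.1/EI
A unit hogging moment at B produces rotation L₁/(3EI) + L₂/(3EI) = 5.417/EI.
Compatibility: M_B·(L₁+L₂)/(3EI) = θ_0, giving M_B = 112.1 kN·m (hogging).
Span AB, ΣM about A with M_B applied at B: R_B^{AB}·8 = 829.9 + 112.1, so R_B^{AB} = 117.7 kN and R_A = 220 − 117.7 = 102.3 kN.
Span BC, ΣM about C: R_B^{BC}·8.25 = 71.5 + 112.1, so R_B^{BC} = 22.25 kN and R_C = 13 − 22.25 = -9.253 kN.
R_B = 117.7 + 22.25 = 140 kN.

R_B = 140 kN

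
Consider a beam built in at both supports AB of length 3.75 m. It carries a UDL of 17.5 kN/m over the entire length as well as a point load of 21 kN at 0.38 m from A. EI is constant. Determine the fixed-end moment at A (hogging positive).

M_A = 26.95 kN·m

Take the two fixed-end moments M_A, M_B as redundants; the released structure is the simple span AB.
Simple-span end rotations at A and B under the given loads:
  at A: UDL 17.5: wL³/(24EI) = 38.45/EI
  at B: UDL 17.5: wL³/(24EI) = 38.45/EI
  at A: point load 21 at a = 0.38: Pab(L + b)/(6LEI) = 8.51/EI
  at B: point load 21 at a = 0.38: Pab(L + a)/(6LEI) = 4.936/EI
  θ_A0 = 46.96/EI,  θ_B0 = 43.39/EI
Flexibility coefficients: a unit moment at one end gives L/(3EI) there and L/(6EI) at the far end, so f₁₁ = f₂₂ = 1.25/EI and f₁₂ = f₂₁ = 0.625/EI.
Compatibility — zero rotation at each built-in end:
  1.25 M_A + 0.625 M_B = 46.96
  0.625 M_A + 1.25 M_B = 43.39
Solving the pair gives M_A = 26.95 kN·m and M_B = 21.23 kN·m (hogging).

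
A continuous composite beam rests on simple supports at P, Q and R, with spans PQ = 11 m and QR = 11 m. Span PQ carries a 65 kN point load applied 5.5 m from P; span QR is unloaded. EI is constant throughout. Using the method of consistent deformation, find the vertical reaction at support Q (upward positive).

Release continuity at Q by inserting a hinge; the redundant is the internal moment M_Q. The primary structure is two simply-supported spans PQ and QR.
End slopes at the hinge Q, treating each span as simply supported:
  span PQ: point load 65 at a = 5.5: Pab(L + a)/(6LEI) = 491.6/EI
  relative rotation θ_0 = (491.6 + 0)/EI = 491.6/EI
A unit hogging moment at Q produces rotation L₁/(3EI) + L₂/(3EI) = 7.333/EI.
Compatibility: M_Q·(L₁+L₂)/(3EI) = θ_0, giving M_Q = 67.03 kN·m (hogging).
Span PQ, ΣM about P with M_Q applied at Q: R_Q^{PQ}·11 = 357.5 + 67.03, so R_Q^{PQ} = 38.59 kN and R_P = 65 − 38.59 = 26.41 kN.
Span QR, ΣM about R: R_Q^{QR}·11 = 0 + 67.03, so R_Q^{QR} = 6.094 kN and R_R = 0 − 6.094 = -6.094 kN.
R_Q = 38.59 + 6.094 = 44.69 kN.

R_Q = 44.69 kN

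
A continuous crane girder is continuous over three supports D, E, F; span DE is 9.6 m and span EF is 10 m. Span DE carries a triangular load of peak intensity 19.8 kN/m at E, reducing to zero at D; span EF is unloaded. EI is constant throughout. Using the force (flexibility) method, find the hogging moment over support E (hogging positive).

Take M_E as the redundant. Released structure: two simple spans DE and EF with a hinge at E.
End slopes at the hinge E, treating each span as simply supported:
  span DE: triangular load, peak 19.8: w₀L³/(45EI) = 389.3/EI
  relative rotation θ_0 = (389.3 + 0)/EI = 389.3/EI
A unit hogging moment at E produces rotation L₁/(3EI) + L₂/(3EI) = 6.533/EI.
Compatibility: M_E·(L₁+L₂)/(3EI) = θ_0, giving M_E = 59.58 kN·m (hogging).

M_E = 59.58 kN·m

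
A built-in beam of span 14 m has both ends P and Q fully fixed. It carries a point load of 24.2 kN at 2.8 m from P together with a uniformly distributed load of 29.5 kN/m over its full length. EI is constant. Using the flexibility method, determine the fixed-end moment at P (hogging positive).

Release both end moments; the primary structure is a simply-supported span PQ with redundants M_P and M_Q.
End rotations of the released simple span under the applied load (×1/EI):
  at P: point load 24.2 at a = 2.8: Pab(L + b)/(6LEI) = 227.7/EI
  at Q: point load 24.2 at a = 2.8: Pab(L + a)/(6LEI) = 151.8/EI
  at P: UDL 29.5: wL³/(24EI) = 3373/EI
  at Q: UDL 29.5: wL³/(24EI) = 3373/EI
  θ_P0 = 3601/EI,  θ_Q0 = 3525/EI
Flexibility coefficients: a unit moment at one end gives L/(3EI) there and L/(6EI) at the far end, so f₁₁ = f₂₂ = 4.667/EI and f₁₂ = f₂₁ = 2.333/EI.
Compatibility — zero rotation at each built-in end:
  4.667 M_P + 2.333 M_Q = 3601
  2.333 M_P + 4.667 M_Q = 3525
Solving the pair gives M_P = 525.2 kN·m and M_Q = 492.7 kN·m (hogging).

M_P = 525.2 kN·m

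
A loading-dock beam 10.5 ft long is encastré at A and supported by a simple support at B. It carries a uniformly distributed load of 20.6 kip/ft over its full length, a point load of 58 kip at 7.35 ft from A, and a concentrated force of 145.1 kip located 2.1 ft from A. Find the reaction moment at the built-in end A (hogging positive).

M_A = 586.4 kip·ft

Choose R_B as the redundant. The primary structure is the cantilever fixed at A.
Deflection at B on the released cantilever, summing each load's contribution:
  UDL 20.6: wL⁴/(8EI) = 31299/EI
  point load 58 at a = 7.35: Pa²(3L − a)/(6EI) = 12612/EI
  point load 145.1 at a = 2.1: Pa²(3L − a)/(6EI) = 3135/EI
  δ_0 = 47046/EI
Tip deflection under a unit load at B: L³/(3EI) = 385.9/EI.
Compatibility at B: δ_0 − R_B·δ_{BB} = 0, so R_B = 47046/385.9 = 121.9 kip.
Moment equilibrium about A: M_A = Σ(load moments about A) − R_B·L = 1867 − 121.9×10.5 = 586.4 kip·ft.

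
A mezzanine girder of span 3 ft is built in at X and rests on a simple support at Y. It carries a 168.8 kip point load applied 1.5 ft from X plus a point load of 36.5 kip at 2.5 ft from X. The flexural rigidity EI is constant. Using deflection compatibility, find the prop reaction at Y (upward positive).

R_Y = 80.21 kip

Take the reaction at Y as the redundant and release it; the primary structure is a cantilever fixed at X.
Primary-structure tip deflection at Y by superposition:
  point load 168.8 at a = 1.5: Pa²(3L − a)/(6EI) = 474.8/EI
  point load 36.5 at a = 2.5: Pa²(3L − a)/(6EI) = 247.1/EI
  δ_0 = 721.9/EI
Flexibility coefficient — unit upward force at Y: δ_{YY} = L³/(3EI) = 9/EI.
The prop prevents deflection at Y: R_Y = δ_0/δ_{YY} = 721.9/9 = 80.21 kip.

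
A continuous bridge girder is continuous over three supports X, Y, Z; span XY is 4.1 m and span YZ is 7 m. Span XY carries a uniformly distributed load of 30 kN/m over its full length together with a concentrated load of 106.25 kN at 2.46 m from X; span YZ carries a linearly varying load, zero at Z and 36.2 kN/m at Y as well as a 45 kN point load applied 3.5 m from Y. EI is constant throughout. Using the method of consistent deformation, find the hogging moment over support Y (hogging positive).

M_Y = 166 kN·m

Take M_Y as the redundant. Released structure: two simple spans XY and YZ with a hinge at Y.
Discontinuity in slope at Y on the released structure — sum the simple-span end rotations:
  span XY: UDL 30: wL³/(24EI) = 86.15/EI
  span XY: point load 106.25 at a = 2.46: Pab(L + a)/(6LEI) = 114.3/EI
  span YZ: triangular load, peak 36.2: w₀L³/(45EI) = 275.9/EI
  span YZ: point load 45 at a = 3.5: Pab(L + b)/(6LEI) = 137.8/EI
  relative rotation θ_0 = (200.5 + 413.7)/EI = 614.2/EI
A unit hogging moment at Y produces rotation L₁/(3EI) + L₂/(3EI) = 3.7/EI.
Slope continuity at Y: θ_0 = M_Y·3.7/EI, so M_Y = 614.2/3.7 = 166 kN·m (hogging).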